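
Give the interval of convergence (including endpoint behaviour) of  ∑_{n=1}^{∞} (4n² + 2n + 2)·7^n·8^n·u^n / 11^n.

(-11/56, 11/56)

By the ratio test, |a_{n+1}/a_n| = [(4(n+1)² + 2(n+1) + 2)/(4n² + 2n + 2)] · 7·8/11 → 56/11.
Thus R = 1/(56/11) = 11/56.
When u = 11/56, the n-th term does not approach 0; divergence by the term test.
Check u = -11/56: the terms do not tend to 0, so the series diverges.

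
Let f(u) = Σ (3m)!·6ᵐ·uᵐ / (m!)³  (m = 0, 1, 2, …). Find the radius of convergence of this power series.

R = 1/162

By the ratio test, |a_{m+1}/a_m| = (3m+1)·(3m+2)·(3m+3)/(m+1)³ · 6 → 162.
Hence the series converges for |u| < 1/(162) = 1/162, so the radius of convergence is 1/162.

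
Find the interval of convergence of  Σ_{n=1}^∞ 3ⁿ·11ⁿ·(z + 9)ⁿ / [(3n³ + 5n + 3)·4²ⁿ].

The ratio of consecutive coefficients is [(3n³ + 5n + 3)/(3(n+1)³ + 5(n+1) + 3)] · 3·11/16 → 33/16.
Hence the series converges for |z + 9| < 1/(33/16) = 16/33, so the radius of convergence is 16/33.
Check z = -281/33: the series is dominated by a constant times Σ 1/n³, which converges (p = 3 > 1).
When z = -313/33, the series is dominated by a constant times Σ 1/n³, which converges (p = 3 > 1).

[-313/33, -281/33]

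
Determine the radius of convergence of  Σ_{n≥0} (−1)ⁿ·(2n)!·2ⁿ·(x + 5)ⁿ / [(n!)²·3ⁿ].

R = 3/8

By the ratio test, |a_{n+1}/a_n| = (2n+1)·(2n+2)/(n+1)² · 2/3 → 8/3.
The series converges when 8/3 · |x + 5| < 1, giving R = 3/8.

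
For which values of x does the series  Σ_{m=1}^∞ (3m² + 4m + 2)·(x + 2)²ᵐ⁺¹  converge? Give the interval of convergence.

The ratio of consecutive coefficients is (3(m+1)² + 4(m+1) + 2)/(3m² + 4m + 2) → 1.
Since the exponent of (x + 2) increases by 2 each term, convergence requires |x + 2|² < 1, hence R = 1.
Check x = -1: the terms have absolute value of order m², which does not tend to 0, so the series diverges by the divergence test.
Endpoint x = -3: the terms have absolute value of order m², which does not tend to 0, so the series diverges by the divergence test.

(-3, -1)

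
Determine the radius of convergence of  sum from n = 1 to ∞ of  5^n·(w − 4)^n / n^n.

R = ∞

Applying the root test, |a_n|^(1/n) = 5/n → 0.
The limit is 0 for every w, so R = ∞.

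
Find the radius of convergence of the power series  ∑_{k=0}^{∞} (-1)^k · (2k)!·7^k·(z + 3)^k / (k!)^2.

The ratio of consecutive coefficients is (2k+1)·(2k+2)/(k+1)² · 7 → 28.
The series converges when 28 · |z + 3| < 1, giving R = 1/28.

R = 1/28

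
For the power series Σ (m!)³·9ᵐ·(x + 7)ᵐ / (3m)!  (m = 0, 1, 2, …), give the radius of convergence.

By the ratio test, |a_{m+1}/a_m| = (m+1)³/[(3m+1)·(3m+2)·(3m+3)] · 9 → 1/3.
Thus R = 1/(1/3) = 3.

R = 3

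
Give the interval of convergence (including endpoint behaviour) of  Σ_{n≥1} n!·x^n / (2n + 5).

Apply the ratio test: |a_{n+1}| / |a_n| = (n+1) · (2n + 5)/(2(n+1) + 5), which tends to ∞ as n → ∞.
The ratio grows without bound, so the series diverges whenever x ≠ 0; it converges only at x = 0. R = 0.

{0}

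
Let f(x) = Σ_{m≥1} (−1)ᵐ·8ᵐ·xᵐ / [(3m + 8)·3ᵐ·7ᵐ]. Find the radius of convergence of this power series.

R = 21/8

Apply the ratio test: |a_{m+1}| / |a_m| = [(3m + 8)/(3(m+1) + 8)] · 8/(3·7), which tends to 8/21 as m → ∞.
Thus R = 1/(8/21) = 21/8.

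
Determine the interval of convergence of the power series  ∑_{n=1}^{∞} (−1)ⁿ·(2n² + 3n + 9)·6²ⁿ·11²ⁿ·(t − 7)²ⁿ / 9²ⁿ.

(151/22, 157/22)

The ratio of consecutive coefficients is [(2(n+1)² + 3(n+1) + 9)/(2n² + 3n + 9)] · 36·121/81 → 484/9.
Writing y = (t − 7)², the series in y has radius 9/484, so |t − 7| < √(9/484) = 3/22 and R = 3/22.
When t = 157/22, the terms do not tend to 0, so the series diverges.
When t = 151/22, the terms have absolute value of order n², which does not tend to 0, so the series diverges by the divergence test.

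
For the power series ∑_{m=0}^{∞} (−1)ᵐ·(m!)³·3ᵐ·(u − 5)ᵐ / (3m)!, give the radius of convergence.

By the ratio test, |a_{m+1}/a_m| = (m+1)³/[(3m+1)·(3m+2)·(3m+3)] · 3 → 1/9.
Thus R = 1/(1/9) = 9.

R = 9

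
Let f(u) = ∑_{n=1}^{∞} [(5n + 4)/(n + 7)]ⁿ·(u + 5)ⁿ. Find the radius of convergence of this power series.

By the Cauchy root test, |a_n|^(1/n) = (5n + 4)/(n + 7) → 5.
Thus R = 1/(5) = 1/5.

R = 1/5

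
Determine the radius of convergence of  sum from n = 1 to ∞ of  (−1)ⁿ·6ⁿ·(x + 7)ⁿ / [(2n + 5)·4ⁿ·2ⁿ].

R = 4/3

Apply the ratio test: |a_{n+1}| / |a_n| = [(2n + 5)/(2(n+1) + 5)] · 6/(4·2), which tends to 3/4 as n → ∞.
Hence the series converges for |x + 7| < 1/(3/4) = 4/3, so the radius of convergence is 4/3.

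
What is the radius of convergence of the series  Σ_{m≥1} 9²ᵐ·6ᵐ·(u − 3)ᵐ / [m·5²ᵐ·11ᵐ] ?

Apply the ratio test: |a_{m+1}| / |a_m| = [m/(m+1)] · 81·6/(25·11), which tends to 486/275 as m → ∞.
The series converges when 486/275 · |u − 3| < 1, giving R = 275/486.

R = 275/486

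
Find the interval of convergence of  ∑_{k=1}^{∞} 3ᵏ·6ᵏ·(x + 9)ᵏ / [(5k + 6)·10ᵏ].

By the ratio test, |a_{k+1}/a_k| = [(5k + 6)/(5(k+1) + 6)] · 3·6/10 → 9/5.
The series converges when 9/5 · |x + 9| < 1, giving R = 5/9.
At x = -76/9: the terms behave like c/k; limit comparison with the harmonic series gives divergence.
At x = -86/9: an alternating series whose terms decrease to 0 in absolute value, so it converges by the Leibniz criterion.

[-86/9, -76/9)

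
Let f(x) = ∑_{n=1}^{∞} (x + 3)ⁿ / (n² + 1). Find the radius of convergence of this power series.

By the ratio test, |a_{n+1}/a_n| = (n² + 1)/((n+1)² + 1) → 1.
Hence R = 1.

R = 1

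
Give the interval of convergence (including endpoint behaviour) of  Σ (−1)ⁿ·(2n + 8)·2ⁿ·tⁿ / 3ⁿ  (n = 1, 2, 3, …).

By the ratio test, |a_{n+1}/a_n| = [(2(n+1) + 8)/(2n + 8)] · 2/3 → 2/3.
Hence the series converges for |t| < 1/(2/3) = 3/2, so the radius of convergence is 3/2.
At t = 3/2: the n-th term does not approach 0; divergence by the term test.
At t = -3/2: the n-th term does not approach 0; divergence by the term test.

(-3/2, 3/2)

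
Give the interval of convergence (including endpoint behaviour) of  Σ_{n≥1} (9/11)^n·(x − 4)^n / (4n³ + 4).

By the ratio test, |a_{n+1}/a_n| = [(4n³ + 4)/(4(n+1)³ + 4)] · 9/11 → 9/11.
Thus R = 1/(9/11) = 11/9.
At x = 47/9: the terms are on the order of 1/n³, so the series converges absolutely by comparison with the p-series (p = 3 > 1).
At x = 25/9: the series is dominated by a constant times Σ 1/n³, which converges (p = 3 > 1).

[25/9, 47/9]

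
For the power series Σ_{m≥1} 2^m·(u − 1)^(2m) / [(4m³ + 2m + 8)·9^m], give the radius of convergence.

By the ratio test, |a_{m+1}/a_m| = [(4m³ + 2m + 8)/(4(m+1)³ + 2(m+1) + 8)] · 2/9 → 2/9.
Since the exponent of (u − 1) increases by 2 each term, convergence requires |u − 1|² < 9/2, hence R = 3√2/2.

R = 3√2/2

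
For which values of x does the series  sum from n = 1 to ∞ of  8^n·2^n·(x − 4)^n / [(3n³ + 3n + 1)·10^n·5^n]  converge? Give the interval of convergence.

[7/8, 57/8]

The ratio of consecutive coefficients is [(3n³ + 3n + 1)/(3(n+1)³ + 3(n+1) + 1)] · 8·2/(10·5) → 8/25.
Thus R = 1/(8/25) = 25/8.
When x = 57/8, the series is dominated by a constant times Σ 1/n³, which converges (p = 3 > 1).
When x = 7/8, the series is dominated by a constant times Σ 1/n³, which converges (p = 3 > 1).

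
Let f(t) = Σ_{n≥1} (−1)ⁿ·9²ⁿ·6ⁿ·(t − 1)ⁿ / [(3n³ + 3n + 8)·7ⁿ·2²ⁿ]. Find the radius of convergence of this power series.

R = 14/243

Ratio test: |a_{n+1}/a_n| = [(3n³ + 3n + 8)/(3(n+1)³ + 3(n+1) + 8)] · 81·6/(7·4) → 243/14 as n → ∞.
Convergence for |t − 1| · 243/14 < 1, i.e. |t − 1| < 14/243. So R = 14/243.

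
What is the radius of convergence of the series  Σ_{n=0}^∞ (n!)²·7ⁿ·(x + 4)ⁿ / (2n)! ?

R = 4/7

Ratio test: |a_{n+1}/a_n| = (n+1)²/[(2n+1)·(2n+2)] · 7 → 7/4 as n → ∞.
Thus R = 1/(7/4) = 4/7.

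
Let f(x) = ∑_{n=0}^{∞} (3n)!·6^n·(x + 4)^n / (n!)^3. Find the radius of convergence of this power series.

Ratio test: |a_{n+1}/a_n| = (3n+1)·(3n+2)·(3n+3)/(n+1)³ · 6 → 162 as n → ∞.
Thus R = 1/(162) = 1/162.

R = 1/162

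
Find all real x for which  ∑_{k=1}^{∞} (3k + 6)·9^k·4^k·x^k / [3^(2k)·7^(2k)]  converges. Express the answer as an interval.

The ratio of consecutive coefficients is [(3(k+1) + 6)/(3k + 6)] · 9·4/(9·49) → 4/49.
Hence the series converges for |x| < 1/(4/49) = 49/4, so the radius of convergence is 49/4.
Check x = 49/4: the terms do not tend to 0, so the series diverges.
At x = -49/4: the k-th term does not approach 0; divergence by the term test.

(-49/4, 49/4)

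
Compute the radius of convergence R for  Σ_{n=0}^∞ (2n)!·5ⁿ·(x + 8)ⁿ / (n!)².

By the ratio test, |a_{n+1}/a_n| = (2n+1)·(2n+2)/(n+1)² · 5 → 20.
Convergence for |x + 8| · 20 < 1, i.e. |x + 8| < 1/20. So R = 1/20.

R = 1/20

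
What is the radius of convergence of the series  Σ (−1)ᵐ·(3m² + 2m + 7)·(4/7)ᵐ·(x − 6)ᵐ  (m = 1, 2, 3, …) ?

Apply the ratio test: |a_{m+1}| / |a_m| = [(3(m+1)² + 2(m+1) + 7)/(3m² + 2m + 7)] · 4/7, which tends to 4/7 as m → ∞.
Thus R = 1/(4/7) = 7/4.

R = 7/4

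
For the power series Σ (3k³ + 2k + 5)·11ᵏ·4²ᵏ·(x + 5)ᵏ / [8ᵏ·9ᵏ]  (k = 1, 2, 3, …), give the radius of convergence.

Ratio test: |a_{k+1}/a_k| = [(3(k+1)³ + 2(k+1) + 5)/(3k³ + 2k + 5)] · 11·16/(8·9) → 22/9 as k → ∞.
The series converges when 22/9 · |x + 5| < 1, giving R = 9/22.

R = 9/22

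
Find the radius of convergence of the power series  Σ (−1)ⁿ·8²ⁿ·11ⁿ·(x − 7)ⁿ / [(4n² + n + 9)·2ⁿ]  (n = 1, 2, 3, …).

R = 1/352

Apply the ratio test: |a_{n+1}| / |a_n| = [(4n² + n + 9)/(4(n+1)² + (n+1) + 9)] · 64·11/2, which tends to 352 as n → ∞.
Thus R = 1/(352) = 1/352.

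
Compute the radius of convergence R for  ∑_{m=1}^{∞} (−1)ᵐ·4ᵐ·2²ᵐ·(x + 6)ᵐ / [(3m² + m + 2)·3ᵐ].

Ratio test: |a_{m+1}/a_m| = [(3m² + m + 2)/(3(m+1)² + (m+1) + 2)] · 4·4/3 → 16/3 as m → ∞.
The series converges when 16/3 · |x + 6| < 1, giving R = 3/16.

R = 3/16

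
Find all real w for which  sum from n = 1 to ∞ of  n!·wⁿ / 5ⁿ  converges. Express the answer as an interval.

Apply the ratio test: |a_{n+1}| / |a_n| = (n+1) · 1/5, which tends to ∞ as n → ∞.
The ratio grows without bound, so the series diverges whenever w ≠ 0; it converges only at w = 0. R = 0.

{0}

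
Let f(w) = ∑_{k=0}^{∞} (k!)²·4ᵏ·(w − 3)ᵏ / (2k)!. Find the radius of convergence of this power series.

R = 1

Apply the ratio test: |a_{k+1}| / |a_k| = (k+1)²/[(2k+1)·(2k+2)] · 4, which tends to 1 as k → ∞.
So the series converges when |w − 3| < 1 and diverges when |w − 3| > 1; R = 1.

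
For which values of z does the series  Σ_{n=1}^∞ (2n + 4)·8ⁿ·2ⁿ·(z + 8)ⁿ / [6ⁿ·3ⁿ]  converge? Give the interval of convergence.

By the ratio test, |a_{n+1}/a_n| = [(2(n+1) + 4)/(2n + 4)] · 8·2/(6·3) → 8/9.
Thus R = 1/(8/9) = 9/8.
Endpoint z = -55/8: the n-th term does not approach 0; divergence by the term test.
At z = -73/8: the terms do not tend to 0, so the series diverges.

(-73/8, -55/8)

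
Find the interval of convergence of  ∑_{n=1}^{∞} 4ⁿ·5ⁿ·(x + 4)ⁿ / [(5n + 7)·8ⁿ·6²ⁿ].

By the ratio test, |a_{n+1}/a_n| = [(5n + 7)/(5(n+1) + 7)] · 4·5/(8·36) → 5/72.
The series converges when 5/72 · |x + 4| < 1, giving R = 72/5.
When x = 52/5, the terms behave like c/n; limit comparison with the harmonic series gives divergence.
When x = -92/5, the terms alternate in sign and decrease monotonically to 0 in absolute value (size ~ c/n), so the alternating series test gives convergence.

[-92/5, 52/5)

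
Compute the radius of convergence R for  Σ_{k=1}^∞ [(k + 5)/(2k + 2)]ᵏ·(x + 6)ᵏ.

R = 2

Root test: |a_k|^(1/k) = (k + 5)/(2k + 2) → 1/2.
Thus R = 1/(1/2) = 2.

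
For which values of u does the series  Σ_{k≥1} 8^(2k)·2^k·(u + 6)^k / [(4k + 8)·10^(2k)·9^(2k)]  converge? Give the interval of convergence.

The ratio of consecutive coefficients is [(4k + 8)/(4(k+1) + 8)] · 64·2/(100·81) → 32/2025.
Thus R = 1/(32/2025) = 2025/32.
At u = 1833/32: the terms are asymptotic to a nonzero constant times 1/k, so the series diverges by limit comparison with Σ 1/k.
Endpoint u = -2217/32: an alternating series whose terms decrease to 0 in absolute value, so it converges by the Leibniz criterion.

[-2217/32, 1833/32)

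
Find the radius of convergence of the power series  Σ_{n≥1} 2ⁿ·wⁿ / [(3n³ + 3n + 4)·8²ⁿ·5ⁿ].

R = 160

By the ratio test, |a_{n+1}/a_n| = [(3n³ + 3n + 4)/(3(n+1)³ + 3(n+1) + 4)] · 2/(64·5) → 1/160.
Hence the series converges for |w| < 1/(1/160) = 160, so the radius of convergence is 160.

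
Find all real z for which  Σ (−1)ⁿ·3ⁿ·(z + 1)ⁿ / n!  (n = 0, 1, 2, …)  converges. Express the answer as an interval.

(−∞, ∞)

Ratio test: |a_{n+1}/a_n| = 3 · 1/(n+1) → 0 as n → ∞.
The limit is 0, so the series converges for all z; R = ∞.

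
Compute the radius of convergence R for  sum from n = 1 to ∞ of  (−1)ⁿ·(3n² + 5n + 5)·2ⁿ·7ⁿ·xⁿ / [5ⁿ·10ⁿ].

The ratio of consecutive coefficients is [(3(n+1)² + 5(n+1) + 5)/(3n² + 5n + 5)] · 2·7/(5·10) → 7/25.
Thus R = 1/(7/25) = 25/7.

R = 25/7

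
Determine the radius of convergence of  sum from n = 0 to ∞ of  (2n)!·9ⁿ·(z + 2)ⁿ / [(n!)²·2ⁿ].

R = 1/18

The ratio of consecutive coefficients is (2n+1)·(2n+2)/(n+1)² · 9/2 → 18.
Hence the series converges for |z + 2| < 1/(18) = 1/18, so the radius of convergence is 1/18.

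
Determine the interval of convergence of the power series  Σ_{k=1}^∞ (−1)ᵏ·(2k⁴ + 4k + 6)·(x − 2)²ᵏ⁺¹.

(1, 3)

The ratio of consecutive coefficients is (2(k+1)⁴ + 4(k+1) + 6)/(2k⁴ + 4k + 6) → 1.
Successive powers of (x − 2) differ by 2, so the series converges when |x − 2|² · 1 < 1, i.e. |x − 2| < √(1) = 1. So R = 1.
Check x = 3: the k-th term does not approach 0; divergence by the term test.
When x = 1, the k-th term does not approach 0; divergence by the term test.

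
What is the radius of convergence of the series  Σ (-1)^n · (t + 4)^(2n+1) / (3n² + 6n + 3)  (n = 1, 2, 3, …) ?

Ratio test: |a_{n+1}/a_n| = (3n² + 6n + 3)/(3(n+1)² + 6(n+1) + 3) → 1 as n → ∞.
Since the exponent of (t + 4) increases by 2 each term, convergence requires |t + 4|² < 1, hence R = 1.

R = 1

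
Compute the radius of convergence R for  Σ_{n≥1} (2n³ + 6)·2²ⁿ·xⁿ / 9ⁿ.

R = 9/4

By the ratio test, |a_{n+1}/a_n| = [(2(n+1)³ + 6)/(2n³ + 6)] · 4/9 → 4/9.
Thus R = 1/(4/9) = 9/4.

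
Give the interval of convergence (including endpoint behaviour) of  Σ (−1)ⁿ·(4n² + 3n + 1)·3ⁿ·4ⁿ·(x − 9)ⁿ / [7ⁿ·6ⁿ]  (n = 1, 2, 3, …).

Ratio test: |a_{n+1}/a_n| = [(4(n+1)² + 3(n+1) + 1)/(4n² + 3n + 1)] · 3·4/(7·6) → 2/7 as n → ∞.
The series converges when 2/7 · |x − 9| < 1, giving R = 7/2.
Check x = 25/2: the n-th term does not approach 0; divergence by the term test.
Check x = 11/2: the terms do not tend to 0, so the series diverges.

(11/2, 25/2)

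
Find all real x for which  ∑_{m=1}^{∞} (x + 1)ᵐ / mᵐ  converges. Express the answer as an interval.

Applying the root test, |a_m|^(1/m) = 1/m → 0.
The limit is 0 for every x, so R = ∞.

(−∞, ∞)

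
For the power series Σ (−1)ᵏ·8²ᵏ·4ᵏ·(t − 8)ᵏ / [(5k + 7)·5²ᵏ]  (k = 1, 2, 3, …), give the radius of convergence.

Apply the ratio test: |a_{k+1}| / |a_k| = [(5k + 7)/(5(k+1) + 7)] · 64·4/25, which tends to 256/25 as k → ∞.
Thus R = 1/(256/25) = 25/256.

R = 25/256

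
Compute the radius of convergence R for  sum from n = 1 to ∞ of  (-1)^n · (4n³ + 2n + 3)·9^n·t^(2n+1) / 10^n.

The ratio of consecutive coefficients is [(4(n+1)³ + 2(n+1) + 3)/(4n³ + 2n + 3)] · 9/10 → 9/10.
Successive powers of t differ by 2, so the series converges when |t|² · 9/10 < 1, i.e. |t| < √(10/9). So R = √10/3.

R = √10/3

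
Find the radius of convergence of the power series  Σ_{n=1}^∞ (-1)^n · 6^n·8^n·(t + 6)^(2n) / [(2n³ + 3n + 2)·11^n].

R = √33/12

By the ratio test, |a_{n+1}/a_n| = [(2n³ + 3n + 2)/(2(n+1)³ + 3(n+1) + 2)] · 6·8/11 → 48/11.
Since the exponent of (t + 6) increases by 2 each term, convergence requires |t + 6|² < 11/48, hence R = √33/12.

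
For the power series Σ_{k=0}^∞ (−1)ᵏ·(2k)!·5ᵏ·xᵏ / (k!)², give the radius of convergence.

By the ratio test, |a_{k+1}/a_k| = (2k+1)·(2k+2)/(k+1)² · 5 → 20.
The series converges when 20 · |x| < 1, giving R = 1/20.

R = 1/20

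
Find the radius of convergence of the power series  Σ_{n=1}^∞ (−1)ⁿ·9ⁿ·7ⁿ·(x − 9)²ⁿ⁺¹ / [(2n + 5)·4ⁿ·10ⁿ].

Ratio test: |a_{n+1}/a_n| = [(2n + 5)/(2(n+1) + 5)] · 9·7/(4·10) → 63/40 as n → ∞.
Since the exponent of (x − 9) increases by 2 each term, convergence requires |x − 9|² < 40/63, hence R = 2√70/21.

R = 2√70/21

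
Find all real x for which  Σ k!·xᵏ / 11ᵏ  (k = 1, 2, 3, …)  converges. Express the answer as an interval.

{0}

By the ratio test, |a_{k+1}/a_k| = (k+1) · 1/11 → ∞.
The ratio grows without bound, so the series diverges whenever x ≠ 0; it converges only at x = 0. R = 0.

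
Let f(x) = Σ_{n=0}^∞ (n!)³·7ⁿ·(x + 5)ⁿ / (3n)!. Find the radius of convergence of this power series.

The ratio of consecutive coefficients is (n+1)³/[(3n+1)·(3n+2)·(3n+3)] · 7 → 7/27.
Convergence for |x + 5| · 7/27 < 1, i.e. |x + 5| < 27/7. So R = 27/7.

R = 27/7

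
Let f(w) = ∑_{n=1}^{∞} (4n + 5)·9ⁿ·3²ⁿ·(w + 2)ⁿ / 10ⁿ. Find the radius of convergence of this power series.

R = 10/81

Apply the ratio test: |a_{n+1}| / |a_n| = [(4(n+1) + 5)/(4n + 5)] · 9·9/10, which tends to 81/10 as n → ∞.
Thus R = 1/(81/10) = 10/81.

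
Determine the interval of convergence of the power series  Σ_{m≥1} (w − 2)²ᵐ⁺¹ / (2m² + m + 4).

By the ratio test, |a_{m+1}/a_m| = (2m² + m + 4)/(2(m+1)² + (m+1) + 4) → 1.
Successive powers of (w − 2) differ by 2, so the series converges when |w − 2|² · 1 < 1, i.e. |w − 2| < √(1) = 1. So R = 1.
Check w = 3: absolute convergence follows by limit comparison with Σ 1/m².
Endpoint w = 1: absolute convergence follows by limit comparison with Σ 1/m².

[1, 3]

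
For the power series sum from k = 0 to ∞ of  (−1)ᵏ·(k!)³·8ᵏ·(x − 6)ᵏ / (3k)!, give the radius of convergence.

R = 27/8

By the ratio test, |a_{k+1}/a_k| = (k+1)³/[(3k+1)·(3k+2)·(3k+3)] · 8 → 8/27.
Thus R = 1/(8/27) = 27/8.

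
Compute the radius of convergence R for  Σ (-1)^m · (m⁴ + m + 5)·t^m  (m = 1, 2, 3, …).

R = 1

By the ratio test, |a_{m+1}/a_m| = ((m+1)⁴ + (m+1) + 5)/(m⁴ + m + 5) → 1.
Convergence for |t| < 1, so R = 1.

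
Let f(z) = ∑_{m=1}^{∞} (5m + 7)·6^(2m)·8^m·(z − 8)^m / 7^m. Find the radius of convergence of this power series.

R = 7/288

Ratio test: |a_{m+1}/a_m| = [(5(m+1) + 7)/(5m + 7)] · 36·8/7 → 288/7 as m → ∞.
Convergence for |z − 8| · 288/7 < 1, i.e. |z − 8| < 7/288. So R = 7/288.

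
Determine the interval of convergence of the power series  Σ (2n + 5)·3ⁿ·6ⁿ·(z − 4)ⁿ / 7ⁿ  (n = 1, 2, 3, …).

Ratio test: |a_{n+1}/a_n| = [(2(n+1) + 5)/(2n + 5)] · 3·6/7 → 18/7 as n → ∞.
The series converges when 18/7 · |z − 4| < 1, giving R = 7/18.
When z = 79/18, the terms have absolute value of order n, which does not tend to 0, so the series diverges by the divergence test.
Check z = 65/18: the terms do not tend to 0, so the series diverges.

(65/18, 79/18)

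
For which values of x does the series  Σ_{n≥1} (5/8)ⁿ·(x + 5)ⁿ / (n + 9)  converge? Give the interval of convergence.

Ratio test: |a_{n+1}/a_n| = [(n + 9)/((n+1) + 9)] · 5/8 → 5/8 as n → ∞.
Thus R = 1/(5/8) = 8/5.
At x = -17/5: the terms are asymptotic to a nonzero constant times 1/n, so the series diverges by limit comparison with Σ 1/n.
When x = -33/5, an alternating series whose terms decrease to 0 in absolute value, so it converges by the Leibniz criterion.

[-33/5, -17/5)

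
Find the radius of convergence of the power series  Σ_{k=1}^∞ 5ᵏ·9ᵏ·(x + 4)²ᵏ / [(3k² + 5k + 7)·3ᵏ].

The ratio of consecutive coefficients is [(3k² + 5k + 7)/(3(k+1)² + 5(k+1) + 7)] · 5·9/3 → 15.
Writing y = (x + 4)², the series in y has radius 1/15, so |x + 4| < √(1/15) and R = √15/15.

R = √15/15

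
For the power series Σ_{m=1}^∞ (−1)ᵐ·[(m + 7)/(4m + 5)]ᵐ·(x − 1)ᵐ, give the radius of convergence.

R = 4

By the Cauchy root test, |a_m|^(1/m) = (m + 7)/(4m + 5) → 1/4.
Convergence for |x − 1| · 1/4 < 1, i.e. |x − 1| < 4. So R = 4.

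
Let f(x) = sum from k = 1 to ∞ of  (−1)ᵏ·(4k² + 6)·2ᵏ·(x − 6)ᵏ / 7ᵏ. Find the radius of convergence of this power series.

Ratio test: |a_{k+1}/a_k| = [(4(k+1)² + 6)/(4k² + 6)] · 2/7 → 2/7 as k → ∞.
The series converges when 2/7 · |x − 6| < 1, giving R = 7/2.

R = 7/2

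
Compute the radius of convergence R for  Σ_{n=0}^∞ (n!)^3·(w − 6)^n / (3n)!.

By the ratio test, |a_{n+1}/a_n| = (n+1)³/[(3n+1)·(3n+2)·(3n+3)] → 1/27.
Hence the series converges for |w − 6| < 1/(1/27) = 27, so the radius of convergence is 27.

R = 27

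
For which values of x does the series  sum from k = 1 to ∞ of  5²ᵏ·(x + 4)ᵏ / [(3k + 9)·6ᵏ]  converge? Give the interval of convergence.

[-106/25, -94/25)

The ratio of consecutive coefficients is [(3k + 9)/(3(k+1) + 9)] · 25/6 → 25/6.
Thus R = 1/(25/6) = 6/25.
At x = -94/25: the terms are asymptotic to a nonzero constant times 1/k, so the series diverges by limit comparison with Σ 1/k.
Check x = -106/25: an alternating series whose terms decrease to 0 in absolute value, so it converges by the Leibniz criterion.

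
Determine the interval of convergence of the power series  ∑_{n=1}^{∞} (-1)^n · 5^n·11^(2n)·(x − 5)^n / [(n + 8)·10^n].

The ratio of consecutive coefficients is [(n + 8)/((n+1) + 8)] · 5·121/10 → 121/2.
Thus R = 1/(121/2) = 2/121.
When x = 607/121, convergence follows from the alternating series test (terms decrease monotonically to 0).
Endpoint x = 603/121: the terms behave like c/n; limit comparison with the harmonic series gives divergence.

(603/121, 607/121]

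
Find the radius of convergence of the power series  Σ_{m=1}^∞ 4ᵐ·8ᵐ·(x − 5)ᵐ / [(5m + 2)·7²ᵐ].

The ratio of consecutive coefficients is [(5m + 2)/(5(m+1) + 2)] · 4·8/49 → 32/49.
The series converges when 32/49 · |x − 5| < 1, giving R = 49/32.

R = 49/32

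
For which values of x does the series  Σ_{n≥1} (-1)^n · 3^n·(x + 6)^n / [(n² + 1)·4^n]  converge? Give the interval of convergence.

Apply the ratio test: |a_{n+1}| / |a_n| = [(n² + 1)/((n+1)² + 1)] · 3/4, which tends to 3/4 as n → ∞.
Hence the series converges for |x + 6| < 1/(3/4) = 4/3, so the radius of convergence is 4/3.
Check x = -14/3: the terms are on the order of 1/n², so the series converges absolutely by comparison with the p-series (p = 2 > 1).
At x = -22/3: absolute convergence follows by limit comparison with Σ 1/n².

[-22/3, -14/3]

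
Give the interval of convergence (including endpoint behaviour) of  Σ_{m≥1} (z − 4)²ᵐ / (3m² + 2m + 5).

The ratio of consecutive coefficients is (3m² + 2m + 5)/(3(m+1)² + 2(m+1) + 5) → 1.
Successive powers of (z − 4) differ by 2, so the series converges when |z − 4|² · 1 < 1, i.e. |z − 4| < √(1) = 1. So R = 1.
Check z = 5: absolute convergence follows by limit comparison with Σ 1/m².
When z = 3, the terms are on the order of 1/m², so the series converges absolutely by comparison with the p-series (p = 2 > 1).

[3, 5]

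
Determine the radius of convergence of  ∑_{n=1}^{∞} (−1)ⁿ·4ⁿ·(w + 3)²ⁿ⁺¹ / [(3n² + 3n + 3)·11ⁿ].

R = √11/2

Apply the ratio test: |a_{n+1}| / |a_n| = [(3n² + 3n + 3)/(3(n+1)² + 3(n+1) + 3)] · 4/11, which tends to 4/11 as n → ∞.
Since the exponent of (w + 3) increases by 2 each term, convergence requires |w + 3|² < 11/4, hence R = √11/2.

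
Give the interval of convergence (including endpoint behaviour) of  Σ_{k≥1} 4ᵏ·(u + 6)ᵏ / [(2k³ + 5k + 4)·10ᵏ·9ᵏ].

The ratio of consecutive coefficients is [(2k³ + 5k + 4)/(2(k+1)³ + 5(k+1) + 4)] · 4/(10·9) → 2/45.
The series converges when 2/45 · |u + 6| < 1, giving R = 45/2.
Check u = 33/2: the terms are on the order of 1/k³, so the series converges absolutely by comparison with the p-series (p = 3 > 1).
Endpoint u = -57/2: the terms are on the order of 1/k³, so the series converges absolutely by comparison with the p-series (p = 3 > 1).

[-57/2, 33/2]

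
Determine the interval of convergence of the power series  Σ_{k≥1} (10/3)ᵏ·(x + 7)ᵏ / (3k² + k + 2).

[-73/10, -67/10]

The ratio of consecutive coefficients is [(3k² + k + 2)/(3(k+1)² + (k+1) + 2)] · 10/3 → 10/3.
The series converges when 10/3 · |x + 7| < 1, giving R = 3/10.
Endpoint x = -67/10: the terms are on the order of 1/k², so the series converges absolutely by comparison with the p-series (p = 2 > 1).
Endpoint x = -73/10: absolute convergence follows by limit comparison with Σ 1/k².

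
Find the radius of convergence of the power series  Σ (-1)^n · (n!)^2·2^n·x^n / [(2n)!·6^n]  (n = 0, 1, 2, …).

By the ratio test, |a_{n+1}/a_n| = (n+1)²/[(2n+1)·(2n+2)] · 2/6 → 1/12.
Thus R = 1/(1/12) = 12.

R = 12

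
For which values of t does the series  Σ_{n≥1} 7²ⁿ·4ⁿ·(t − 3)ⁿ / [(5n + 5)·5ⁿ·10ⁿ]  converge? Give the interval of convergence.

[269/98, 319/98)

Ratio test: |a_{n+1}/a_n| = [(5n + 5)/(5(n+1) + 5)] · 49·4/(5·10) → 98/25 as n → ∞.
The series converges when 98/25 · |t − 3| < 1, giving R = 25/98.
At t = 319/98: the terms are asymptotic to a nonzero constant times 1/n, so the series diverges by limit comparison with Σ 1/n.
Check t = 269/98: convergence follows from the alternating series test (terms decrease monotonically to 0).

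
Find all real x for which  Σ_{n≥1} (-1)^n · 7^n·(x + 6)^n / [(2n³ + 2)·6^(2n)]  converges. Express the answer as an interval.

Apply the ratio test: |a_{n+1}| / |a_n| = [(2n³ + 2)/(2(n+1)³ + 2)] · 7/36, which tends to 7/36 as n → ∞.
Convergence for |x + 6| · 7/36 < 1, i.e. |x + 6| < 36/7. So R = 36/7.
Check x = -6/7: the terms are on the order of 1/n³, so the series converges absolutely by comparison with the p-series (p = 3 > 1).
When x = -78/7, absolute convergence follows by limit comparison with Σ 1/n³.

[-78/7, -6/7]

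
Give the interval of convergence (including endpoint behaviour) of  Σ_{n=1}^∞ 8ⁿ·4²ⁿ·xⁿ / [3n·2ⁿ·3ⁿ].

[-3/64, 3/64)

Apply the ratio test: |a_{n+1}| / |a_n| = [3n/3(n+1)] · 8·16/(2·3), which tends to 64/3 as n → ∞.
Thus R = 1/(64/3) = 3/64.
Endpoint x = 3/64: the terms are asymptotic to a nonzero constant times 1/n, so the series diverges by limit comparison with Σ 1/n.
When x = -3/64, the terms alternate in sign and decrease monotonically to 0 in absolute value (size ~ c/n), so the alternating series test gives convergence.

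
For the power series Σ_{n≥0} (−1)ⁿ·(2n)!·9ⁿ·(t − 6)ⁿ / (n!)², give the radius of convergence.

Ratio test: |a_{n+1}/a_n| = (2n+1)·(2n+2)/(n+1)² · 9 → 36 as n → ∞.
The series converges when 36 · |t − 6| < 1, giving R = 1/36.

R = 1/36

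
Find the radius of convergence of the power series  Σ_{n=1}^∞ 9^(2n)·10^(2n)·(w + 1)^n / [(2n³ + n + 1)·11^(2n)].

R = 121/8100

By the ratio test, |a_{n+1}/a_n| = [(2n³ + n + 1)/(2(n+1)³ + (n+1) + 1)] · 81·100/121 → 8100/121.
Thus R = 1/(8100/121) = 121/8100.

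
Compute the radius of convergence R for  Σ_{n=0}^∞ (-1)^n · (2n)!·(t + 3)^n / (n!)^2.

Ratio test: |a_{n+1}/a_n| = (2n+1)·(2n+2)/(n+1)² → 4 as n → ∞.
The series converges when 4 · |t + 3| < 1, giving R = 1/4.

R = 1/4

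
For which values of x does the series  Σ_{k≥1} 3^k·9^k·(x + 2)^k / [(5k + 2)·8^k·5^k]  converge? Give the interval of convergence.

The ratio of consecutive coefficients is [(5k + 2)/(5(k+1) + 2)] · 3·9/(8·5) → 27/40.
Thus R = 1/(27/40) = 40/27.
Check x = -14/27: the terms behave like c/k; limit comparison with the harmonic series gives divergence.
Check x = -94/27: an alternating series whose terms decrease to 0 in absolute value, so it converges by the Leibniz criterion.

[-94/27, -14/27)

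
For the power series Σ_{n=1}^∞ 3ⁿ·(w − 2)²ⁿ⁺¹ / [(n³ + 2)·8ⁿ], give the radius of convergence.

Apply the ratio test: |a_{n+1}| / |a_n| = [(n³ + 2)/((n+1)³ + 2)] · 3/8, which tends to 3/8 as n → ∞.
Since the exponent of (w − 2) increases by 2 each term, convergence requires |w − 2|² < 8/3, hence R = 2√6/3.

R = 2√6/3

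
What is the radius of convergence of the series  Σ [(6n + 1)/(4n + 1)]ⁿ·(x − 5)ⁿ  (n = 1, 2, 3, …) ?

R = 2/3

Root test: |a_n|^(1/n) = (6n + 1)/(4n + 1) → 3/2.
The series converges when 3/2 · |x − 5| < 1, giving R = 2/3.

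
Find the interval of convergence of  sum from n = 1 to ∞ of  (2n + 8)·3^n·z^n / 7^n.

The ratio of consecutive coefficients is [(2(n+1) + 8)/(2n + 8)] · 3/7 → 3/7.
The series converges when 3/7 · |z| < 1, giving R = 7/3.
When z = 7/3, the n-th term does not approach 0; divergence by the term test.
When z = -7/3, the terms have absolute value of order n, which does not tend to 0, so the series diverges by the divergence test.

(-7/3, 7/3)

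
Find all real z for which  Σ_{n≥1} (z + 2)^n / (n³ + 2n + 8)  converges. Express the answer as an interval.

[-3, -1]

By the ratio test, |a_{n+1}/a_n| = (n³ + 2n + 8)/((n+1)³ + 2(n+1) + 8) → 1.
Hence R = 1.
At z = -1: the series is dominated by a constant times Σ 1/n³, which converges (p = 3 > 1).
When z = -3, the terms are on the order of 1/n³, so the series converges absolutely by comparison with the p-series (p = 3 > 1).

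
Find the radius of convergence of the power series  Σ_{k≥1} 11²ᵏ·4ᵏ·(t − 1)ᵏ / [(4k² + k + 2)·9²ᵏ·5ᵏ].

R = 405/484

By the ratio test, |a_{k+1}/a_k| = [(4k² + k + 2)/(4(k+1)² + (k+1) + 2)] · 121·4/(81·5) → 484/405.
The series converges when 484/405 · |t − 1| < 1, giving R = 405/484.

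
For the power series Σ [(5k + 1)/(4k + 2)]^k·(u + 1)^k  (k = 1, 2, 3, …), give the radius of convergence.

By the Cauchy root test, |a_k|^(1/k) = (5k + 1)/(4k + 2) → 5/4.
The series converges when 5/4 · |u + 1| < 1, giving R = 4/5.

R = 4/5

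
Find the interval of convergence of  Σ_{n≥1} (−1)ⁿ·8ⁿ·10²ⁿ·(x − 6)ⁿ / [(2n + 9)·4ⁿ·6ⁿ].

Ratio test: |a_{n+1}/a_n| = [(2n + 9)/(2(n+1) + 9)] · 8·100/(4·6) → 100/3 as n → ∞.
Thus R = 1/(100/3) = 3/100.
Check x = 603/100: convergence follows from the alternating series test (terms decrease monotonically to 0).
At x = 597/100: the terms are asymptotic to a nonzero constant times 1/n, so the series diverges by limit comparison with Σ 1/n.

(597/100, 603/100]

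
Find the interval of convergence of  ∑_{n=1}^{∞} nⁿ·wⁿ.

Applying the root test, |a_n|^(1/n) = n → ∞.
The root grows without bound, so R = 0 (convergence only at w = 0).

{0}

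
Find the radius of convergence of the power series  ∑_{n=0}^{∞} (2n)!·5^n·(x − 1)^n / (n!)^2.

R = 1/20

Apply the ratio test: |a_{n+1}| / |a_n| = (2n+1)·(2n+2)/(n+1)² · 5, which tends to 20 as n → ∞.
Thus R = 1/(20) = 1/20.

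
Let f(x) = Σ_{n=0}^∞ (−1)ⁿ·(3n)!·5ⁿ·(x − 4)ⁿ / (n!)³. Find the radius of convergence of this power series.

R = 1/135

The ratio of consecutive coefficients is (3n+1)·(3n+2)·(3n+3)/(n+1)³ · 5 → 135.
Hence the series converges for |x − 4| < 1/(135) = 1/135, so the radius of convergence is 1/135.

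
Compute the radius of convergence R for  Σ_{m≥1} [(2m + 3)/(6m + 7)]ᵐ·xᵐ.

By the Cauchy root test, |a_m|^(1/m) = (2m + 3)/(6m + 7) → 1/3.
Hence the series converges for |x| < 1/(1/3) = 3, so the radius of convergence is 3.

R = 3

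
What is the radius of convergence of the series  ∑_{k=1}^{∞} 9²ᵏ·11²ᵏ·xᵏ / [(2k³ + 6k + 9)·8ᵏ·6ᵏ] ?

R = 16/3267

By the ratio test, |a_{k+1}/a_k| = [(2k³ + 6k + 9)/(2(k+1)³ + 6(k+1) + 9)] · 81·121/(8·6) → 3267/16.
The series converges when 3267/16 · |x| < 1, giving R = 16/3267.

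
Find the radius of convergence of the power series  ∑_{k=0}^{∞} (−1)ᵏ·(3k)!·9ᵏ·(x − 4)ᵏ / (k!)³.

Apply the ratio test: |a_{k+1}| / |a_k| = (3k+1)·(3k+2)·(3k+3)/(k+1)³ · 9, which tends to 243 as k → ∞.
The series converges when 243 · |x − 4| < 1, giving R = 1/243.

R = 1/243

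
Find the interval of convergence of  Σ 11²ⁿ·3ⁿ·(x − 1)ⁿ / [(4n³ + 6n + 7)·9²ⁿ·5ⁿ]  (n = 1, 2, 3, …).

[-14/121, 256/121]

Apply the ratio test: |a_{n+1}| / |a_n| = [(4n³ + 6n + 7)/(4(n+1)³ + 6(n+1) + 7)] · 121·3/(81·5), which tends to 121/135 as n → ∞.
The series converges when 121/135 · |x − 1| < 1, giving R = 135/121.
When x = 256/121, the series is dominated by a constant times Σ 1/n³, which converges (p = 3 > 1).
When x = -14/121, the series is dominated by a constant times Σ 1/n³, which converges (p = 3 > 1).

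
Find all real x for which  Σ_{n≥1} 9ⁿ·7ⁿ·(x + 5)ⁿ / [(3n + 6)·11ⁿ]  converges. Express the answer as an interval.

[-326/63, -304/63)

By the ratio test, |a_{n+1}/a_n| = [(3n + 6)/(3(n+1) + 6)] · 9·7/11 → 63/11.
The series converges when 63/11 · |x + 5| < 1, giving R = 11/63.
At x = -304/63: comparison with the harmonic series Σ 1/n shows the series diverges.
Check x = -326/63: the terms alternate in sign and decrease monotonically to 0 in absolute value (size ~ c/n), so the alternating series test gives convergence.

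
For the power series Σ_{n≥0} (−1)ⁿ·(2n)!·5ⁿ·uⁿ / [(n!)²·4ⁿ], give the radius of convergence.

R = 1/5

Ratio test: |a_{n+1}/a_n| = (2n+1)·(2n+2)/(n+1)² · 5/4 → 5 as n → ∞.
Convergence for |u| · 5 < 1, i.e. |u| < 1/5. So R = 1/5.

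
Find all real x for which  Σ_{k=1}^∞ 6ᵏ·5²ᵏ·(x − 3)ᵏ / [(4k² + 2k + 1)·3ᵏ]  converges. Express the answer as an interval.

[149/50, 151/50]

Apply the ratio test: |a_{k+1}| / |a_k| = [(4k² + 2k + 1)/(4(k+1)² + 2(k+1) + 1)] · 6·25/3, which tends to 50 as k → ∞.
The series converges when 50 · |x − 3| < 1, giving R = 1/50.
Check x = 151/50: the terms are on the order of 1/k², so the series converges absolutely by comparison with the p-series (p = 2 > 1).
At x = 149/50: the terms are on the order of 1/k², so the series converges absolutely by comparison with the p-series (p = 2 > 1).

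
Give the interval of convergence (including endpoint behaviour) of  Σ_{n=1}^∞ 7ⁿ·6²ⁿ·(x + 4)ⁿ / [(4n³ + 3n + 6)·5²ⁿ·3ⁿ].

The ratio of consecutive coefficients is [(4n³ + 3n + 6)/(4(n+1)³ + 3(n+1) + 6)] · 7·36/(25·3) → 84/25.
The series converges when 84/25 · |x + 4| < 1, giving R = 25/84.
Endpoint x = -311/84: absolute convergence follows by limit comparison with Σ 1/n³.
Check x = -361/84: the series is dominated by a constant times Σ 1/n³, which converges (p = 3 > 1).

[-361/84, -311/84]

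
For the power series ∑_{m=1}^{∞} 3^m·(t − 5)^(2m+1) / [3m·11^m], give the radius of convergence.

By the ratio test, |a_{m+1}/a_m| = [3m/3(m+1)] · 3/11 → 3/11.
Writing y = (t − 5)², the series in y has radius 11/3, so |t − 5| < √(11/3) and R = √33/3.

R = √33/3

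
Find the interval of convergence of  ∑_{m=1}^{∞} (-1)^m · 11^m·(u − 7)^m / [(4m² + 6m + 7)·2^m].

[75/11, 79/11]

By the ratio test, |a_{m+1}/a_m| = [(4m² + 6m + 7)/(4(m+1)² + 6(m+1) + 7)] · 11/2 → 11/2.
Convergence for |u − 7| · 11/2 < 1, i.e. |u − 7| < 2/11. So R = 2/11.
When u = 79/11, absolute convergence follows by limit comparison with Σ 1/m².
At u = 75/11: the terms are on the order of 1/m², so the series converges absolutely by comparison with the p-series (p = 2 > 1).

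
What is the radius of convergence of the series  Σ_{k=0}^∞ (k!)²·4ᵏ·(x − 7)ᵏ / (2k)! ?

The ratio of consecutive coefficients is (k+1)²/[(2k+1)·(2k+2)] · 4 → 1.
So the series converges when |x − 7| < 1 and diverges when |x − 7| > 1; R = 1.

R = 1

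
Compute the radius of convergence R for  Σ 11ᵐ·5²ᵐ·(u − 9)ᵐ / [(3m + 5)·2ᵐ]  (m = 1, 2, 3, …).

R = 2/275

By the ratio test, |a_{m+1}/a_m| = [(3m + 5)/(3(m+1) + 5)] · 11·25/2 → 275/2.
Hence the series converges for |u − 9| < 1/(275/2) = 2/275, so the radius of convergence is 2/275.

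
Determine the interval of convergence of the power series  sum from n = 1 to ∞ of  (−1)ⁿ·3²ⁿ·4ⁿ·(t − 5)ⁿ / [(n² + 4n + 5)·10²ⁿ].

Ratio test: |a_{n+1}/a_n| = [(n² + 4n + 5)/((n+1)² + 4(n+1) + 5)] · 9·4/100 → 9/25 as n → ∞.
Hence the series converges for |t − 5| < 1/(9/25) = 25/9, so the radius of convergence is 25/9.
Endpoint t = 70/9: the series is dominated by a constant times Σ 1/n², which converges (p = 2 > 1).
Check t = 20/9: the terms are on the order of 1/n², so the series converges absolutely by comparison with the p-series (p = 2 > 1).

[20/9, 70/9]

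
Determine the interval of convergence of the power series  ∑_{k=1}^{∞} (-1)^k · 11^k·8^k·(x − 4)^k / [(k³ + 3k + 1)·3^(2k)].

The ratio of consecutive coefficients is [(k³ + 3k + 1)/((k+1)³ + 3(k+1) + 1)] · 11·8/9 → 88/9.
The series converges when 88/9 · |x − 4| < 1, giving R = 9/88.
Endpoint x = 361/88: the series is dominated by a constant times Σ 1/k³, which converges (p = 3 > 1).
At x = 343/88: the terms are on the order of 1/k³, so the series converges absolutely by comparison with the p-series (p = 3 > 1).

[343/88, 361/88]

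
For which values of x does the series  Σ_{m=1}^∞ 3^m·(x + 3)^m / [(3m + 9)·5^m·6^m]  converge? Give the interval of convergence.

[-13, 7)

Ratio test: |a_{m+1}/a_m| = [(3m + 9)/(3(m+1) + 9)] · 3/(5·6) → 1/10 as m → ∞.
The series converges when 1/10 · |x + 3| < 1, giving R = 10.
Check x = 7: the terms behave like c/m; limit comparison with the harmonic series gives divergence.
Check x = -13: an alternating series whose terms decrease to 0 in absolute value, so it converges by the Leibniz criterion.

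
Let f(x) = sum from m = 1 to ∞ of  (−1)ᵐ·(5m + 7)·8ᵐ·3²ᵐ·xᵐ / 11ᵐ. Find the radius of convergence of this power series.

Apply the ratio test: |a_{m+1}| / |a_m| = [(5(m+1) + 7)/(5m + 7)] · 8·9/11, which tends to 72/11 as m → ∞.
The series converges when 72/11 · |x| < 1, giving R = 11/72.

R = 11/72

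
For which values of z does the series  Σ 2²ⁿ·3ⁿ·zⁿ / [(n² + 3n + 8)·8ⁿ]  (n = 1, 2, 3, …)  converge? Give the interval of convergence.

[-2/3, 2/3]

By the ratio test, |a_{n+1}/a_n| = [(n² + 3n + 8)/((n+1)² + 3(n+1) + 8)] · 4·3/8 → 3/2.
Hence the series converges for |z| < 1/(3/2) = 2/3, so the radius of convergence is 2/3.
When z = 2/3, the terms are on the order of 1/n², so the series converges absolutely by comparison with the p-series (p = 2 > 1).
Endpoint z = -2/3: the series is dominated by a constant times Σ 1/n², which converges (p = 2 > 1).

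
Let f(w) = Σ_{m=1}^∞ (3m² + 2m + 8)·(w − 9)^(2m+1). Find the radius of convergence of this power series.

R = 1

By the ratio test, |a_{m+1}/a_m| = (3(m+1)² + 2(m+1) + 8)/(3m² + 2m + 8) → 1.
Writing y = (w − 9)², the series in y has radius 1, so |w − 9| < √(1) = 1 and R = 1.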